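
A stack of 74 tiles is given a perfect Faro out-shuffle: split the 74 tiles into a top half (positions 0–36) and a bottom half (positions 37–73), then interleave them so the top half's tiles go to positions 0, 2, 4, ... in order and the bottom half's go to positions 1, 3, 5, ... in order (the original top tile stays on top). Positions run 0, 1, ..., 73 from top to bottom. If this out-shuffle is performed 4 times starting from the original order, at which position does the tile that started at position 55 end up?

4

Track the tile's position through each out-shuffle:
55 → 37 → 1 → 2 → 4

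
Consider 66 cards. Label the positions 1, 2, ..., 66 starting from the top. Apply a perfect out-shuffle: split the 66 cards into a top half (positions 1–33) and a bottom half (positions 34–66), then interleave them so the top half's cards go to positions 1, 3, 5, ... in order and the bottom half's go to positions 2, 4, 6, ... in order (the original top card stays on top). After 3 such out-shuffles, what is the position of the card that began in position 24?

Track the card's position through each out-shuffle:
24 → 47 → 28 → 55

55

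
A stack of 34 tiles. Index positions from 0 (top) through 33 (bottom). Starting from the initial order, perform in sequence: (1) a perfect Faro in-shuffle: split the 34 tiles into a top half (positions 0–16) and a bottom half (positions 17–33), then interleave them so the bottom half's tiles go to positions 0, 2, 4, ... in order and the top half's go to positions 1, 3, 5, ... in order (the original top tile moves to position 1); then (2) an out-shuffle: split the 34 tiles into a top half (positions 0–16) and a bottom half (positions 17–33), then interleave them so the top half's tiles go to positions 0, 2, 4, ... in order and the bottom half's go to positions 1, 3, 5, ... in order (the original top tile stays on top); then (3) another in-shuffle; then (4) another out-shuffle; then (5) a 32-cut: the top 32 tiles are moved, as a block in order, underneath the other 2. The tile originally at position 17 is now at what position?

Track the tile from position 17 forward through each operation:
  after op 1 (in-shuffle): 17 → 0
  after op 2 (out-shuffle): 0 → 0
  after op 3 (in-shuffle): 0 → 1
  after op 4 (out-shuffle): 1 → 2
  after op 5 (cut 32): 2 → 4

4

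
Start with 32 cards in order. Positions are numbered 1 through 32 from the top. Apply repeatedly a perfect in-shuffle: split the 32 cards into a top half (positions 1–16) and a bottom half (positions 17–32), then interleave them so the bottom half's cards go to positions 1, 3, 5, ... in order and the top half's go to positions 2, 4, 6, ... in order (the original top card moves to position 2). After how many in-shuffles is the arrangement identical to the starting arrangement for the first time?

The in-shuffle permutes the 32 positions with cycle lengths [2, 10, 10, 10].
Every card is home exactly when every cycle has completed a whole number of laps, i.e. after lcm(2, 10) = 10 in-shuffles.

10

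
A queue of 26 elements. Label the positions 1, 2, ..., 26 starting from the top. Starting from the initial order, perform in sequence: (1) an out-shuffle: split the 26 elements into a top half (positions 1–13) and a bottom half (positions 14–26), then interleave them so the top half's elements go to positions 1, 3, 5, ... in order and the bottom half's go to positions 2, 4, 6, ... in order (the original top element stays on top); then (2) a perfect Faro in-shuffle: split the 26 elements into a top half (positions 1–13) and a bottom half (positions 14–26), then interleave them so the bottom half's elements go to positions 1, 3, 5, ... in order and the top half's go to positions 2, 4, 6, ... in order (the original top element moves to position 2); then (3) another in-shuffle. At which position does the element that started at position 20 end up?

Track the element from position 20 forward through each operation:
  after op 1 (out-shuffle): 20 → 14
  after op 2 (in-shuffle): 14 → 1
  after op 3 (in-shuffle): 1 → 2

2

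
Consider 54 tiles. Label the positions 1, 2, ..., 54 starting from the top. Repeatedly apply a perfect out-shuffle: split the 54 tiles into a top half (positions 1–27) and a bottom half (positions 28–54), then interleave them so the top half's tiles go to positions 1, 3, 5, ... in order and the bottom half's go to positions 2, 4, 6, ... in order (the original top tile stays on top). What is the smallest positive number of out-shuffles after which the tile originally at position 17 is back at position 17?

Follow position 17 under repeated out-shuffles:
17 → 33 → 12 → 23 → 45 → 36 → 18 → 35 → ... → 17 (length 52)
It first returns after 52 out-shuffles.

52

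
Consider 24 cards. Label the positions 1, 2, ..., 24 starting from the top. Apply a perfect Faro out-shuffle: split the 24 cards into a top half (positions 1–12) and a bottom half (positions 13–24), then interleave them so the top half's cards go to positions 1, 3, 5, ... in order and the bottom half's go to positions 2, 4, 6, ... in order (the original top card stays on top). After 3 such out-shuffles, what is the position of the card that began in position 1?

Position 1 is a fixed point of every out-shuffle, so the card never moves.

1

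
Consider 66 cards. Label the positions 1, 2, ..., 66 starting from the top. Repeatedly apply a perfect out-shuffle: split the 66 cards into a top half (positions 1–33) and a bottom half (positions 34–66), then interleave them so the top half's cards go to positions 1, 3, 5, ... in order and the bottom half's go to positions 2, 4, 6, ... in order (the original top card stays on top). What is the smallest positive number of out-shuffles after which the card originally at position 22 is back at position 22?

12

Follow position 22 under repeated out-shuffles:
22 → 43 → 20 → 39 → 12 → 23 → 45 → 24 → 47 → 28 → 55 → 44 → 22
It first returns after 12 out-shuffles.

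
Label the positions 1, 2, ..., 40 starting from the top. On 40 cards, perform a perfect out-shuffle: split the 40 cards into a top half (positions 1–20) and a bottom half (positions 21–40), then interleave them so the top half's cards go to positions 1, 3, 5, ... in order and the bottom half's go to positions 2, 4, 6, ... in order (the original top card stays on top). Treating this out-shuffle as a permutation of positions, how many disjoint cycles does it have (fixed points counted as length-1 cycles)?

6

Trace each unvisited position around until it returns:
(1) (2 3 5 9 17 33 ... len 12) (4 7 13 25 10 19 ... len 12) (8 15 29 18 35 30 ... len 12) (14 27) (40)
6 cycles in total.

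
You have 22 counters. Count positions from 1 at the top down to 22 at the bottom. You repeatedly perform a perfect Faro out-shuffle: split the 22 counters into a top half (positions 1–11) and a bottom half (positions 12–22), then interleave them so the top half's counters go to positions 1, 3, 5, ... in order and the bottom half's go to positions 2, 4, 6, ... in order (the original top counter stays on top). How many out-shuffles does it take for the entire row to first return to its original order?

The out-shuffle permutes the 22 positions with cycle lengths [1, 1, 2, 3, 3, 6, 6].
Every counter is home exactly when every cycle has completed a whole number of laps, i.e. after lcm(1, 2, 3, 6) = 6 out-shuffles.

6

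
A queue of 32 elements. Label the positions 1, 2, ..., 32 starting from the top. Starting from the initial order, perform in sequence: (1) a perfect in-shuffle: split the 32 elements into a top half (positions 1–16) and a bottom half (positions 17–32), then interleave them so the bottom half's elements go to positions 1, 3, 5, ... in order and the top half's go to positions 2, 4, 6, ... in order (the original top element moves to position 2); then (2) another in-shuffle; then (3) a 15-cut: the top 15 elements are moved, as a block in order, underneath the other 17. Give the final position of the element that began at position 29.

Track the element from position 29 forward through each operation:
  after op 1 (in-shuffle): 29 → 25
  after op 2 (in-shuffle): 25 → 17
  after op 3 (cut 15): 17 → 2

2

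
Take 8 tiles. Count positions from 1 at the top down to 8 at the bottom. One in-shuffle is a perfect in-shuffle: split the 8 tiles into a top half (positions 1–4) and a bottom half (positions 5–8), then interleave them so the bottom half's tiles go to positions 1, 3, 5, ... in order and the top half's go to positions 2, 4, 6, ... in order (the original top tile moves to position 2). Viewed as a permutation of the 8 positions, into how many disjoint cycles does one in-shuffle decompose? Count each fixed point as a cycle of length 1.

Trace each unvisited position around until it returns:
(1 2 4 8 7 5) (3 6)
2 cycles in total.

2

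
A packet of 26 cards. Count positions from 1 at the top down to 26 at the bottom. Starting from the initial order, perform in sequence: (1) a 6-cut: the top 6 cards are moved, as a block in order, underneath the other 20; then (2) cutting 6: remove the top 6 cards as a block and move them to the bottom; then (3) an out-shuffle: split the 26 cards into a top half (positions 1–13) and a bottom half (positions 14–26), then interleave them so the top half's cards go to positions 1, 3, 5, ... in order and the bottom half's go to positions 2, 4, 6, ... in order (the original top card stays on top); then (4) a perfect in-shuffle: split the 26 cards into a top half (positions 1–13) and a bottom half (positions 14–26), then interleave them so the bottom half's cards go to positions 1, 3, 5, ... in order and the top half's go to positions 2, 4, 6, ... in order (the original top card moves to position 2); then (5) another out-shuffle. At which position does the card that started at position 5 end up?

22

Track the card from position 5 forward through each operation:
  after op 1 (cut 6): 5 → 25
  after op 2 (cut 6): 25 → 19
  after op 3 (out-shuffle): 19 → 12
  after op 4 (in-shuffle): 12 → 24
  after op 5 (out-shuffle): 24 → 22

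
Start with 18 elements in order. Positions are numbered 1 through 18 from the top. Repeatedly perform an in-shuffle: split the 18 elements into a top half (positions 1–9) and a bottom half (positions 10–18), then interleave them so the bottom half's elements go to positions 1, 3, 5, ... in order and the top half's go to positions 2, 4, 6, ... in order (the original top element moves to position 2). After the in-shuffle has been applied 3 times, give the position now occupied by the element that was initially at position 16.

Track the element's position through each in-shuffle:
16 → 13 → 7 → 14

14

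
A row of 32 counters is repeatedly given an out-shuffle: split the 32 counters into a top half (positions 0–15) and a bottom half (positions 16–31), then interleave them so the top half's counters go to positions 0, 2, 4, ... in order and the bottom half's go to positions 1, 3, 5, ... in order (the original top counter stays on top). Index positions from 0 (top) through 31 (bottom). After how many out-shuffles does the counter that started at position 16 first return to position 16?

Follow position 16 under repeated out-shuffles:
16 → 1 → 2 → 4 → 8 → 16
It first returns after 5 out-shuffles.

5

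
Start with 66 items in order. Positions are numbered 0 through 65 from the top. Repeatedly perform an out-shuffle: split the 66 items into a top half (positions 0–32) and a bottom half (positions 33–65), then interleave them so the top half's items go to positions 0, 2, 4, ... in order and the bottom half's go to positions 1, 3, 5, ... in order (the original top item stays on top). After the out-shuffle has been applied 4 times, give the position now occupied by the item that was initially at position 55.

Track the item's position through each out-shuffle:
55 → 45 → 25 → 50 → 35

35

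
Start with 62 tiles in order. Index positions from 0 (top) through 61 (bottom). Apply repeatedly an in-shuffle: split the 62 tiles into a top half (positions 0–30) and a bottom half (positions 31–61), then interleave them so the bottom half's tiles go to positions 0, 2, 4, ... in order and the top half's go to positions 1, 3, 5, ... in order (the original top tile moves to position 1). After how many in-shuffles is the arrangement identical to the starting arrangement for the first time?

6

The in-shuffle permutes the 62 positions with cycle lengths [2, 3, 3, 6, 6, 6, 6, 6, 6, 6, 6, 6].
Every tile is home exactly when every cycle has completed a whole number of laps, i.e. after lcm(2, 3, 6) = 6 in-shuffles.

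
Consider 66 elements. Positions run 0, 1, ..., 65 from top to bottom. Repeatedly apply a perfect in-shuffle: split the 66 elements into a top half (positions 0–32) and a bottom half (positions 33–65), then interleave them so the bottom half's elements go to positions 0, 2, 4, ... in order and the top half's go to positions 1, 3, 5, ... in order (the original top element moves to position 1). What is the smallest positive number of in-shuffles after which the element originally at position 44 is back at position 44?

66

Follow position 44 under repeated in-shuffles:
44 → 22 → 45 → 24 → 49 → 32 → 65 → 64 → ... → 44 (length 66)
It first returns after 66 in-shuffles.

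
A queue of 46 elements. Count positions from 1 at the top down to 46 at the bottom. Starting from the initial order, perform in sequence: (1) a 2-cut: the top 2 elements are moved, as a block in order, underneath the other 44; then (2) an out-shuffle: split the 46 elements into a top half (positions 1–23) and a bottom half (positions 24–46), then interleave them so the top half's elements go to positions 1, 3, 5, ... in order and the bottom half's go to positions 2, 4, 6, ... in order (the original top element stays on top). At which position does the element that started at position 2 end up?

Track the element from position 2 forward through each operation:
  after op 1 (cut 2): 2 → 46
  after op 2 (out-shuffle): 46 → 46

46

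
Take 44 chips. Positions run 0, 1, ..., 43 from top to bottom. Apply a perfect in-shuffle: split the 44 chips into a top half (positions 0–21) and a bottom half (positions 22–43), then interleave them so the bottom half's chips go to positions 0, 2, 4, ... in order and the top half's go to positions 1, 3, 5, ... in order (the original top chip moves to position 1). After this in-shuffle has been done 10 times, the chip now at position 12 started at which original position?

Work backwards from position 12, undoing one in-shuffle at a time:
12 ← 28 ← 36 ← 40 ← 42 ← 43 ← 21 ← 10 ← 27 ← 13 ← 6
So the chip now at position 12 started at position 6.

6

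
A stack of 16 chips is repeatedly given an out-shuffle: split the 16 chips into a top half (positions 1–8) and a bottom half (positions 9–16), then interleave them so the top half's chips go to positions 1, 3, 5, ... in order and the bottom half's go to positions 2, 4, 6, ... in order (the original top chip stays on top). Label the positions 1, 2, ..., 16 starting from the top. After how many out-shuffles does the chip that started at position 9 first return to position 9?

4

Follow position 9 under repeated out-shuffles:
9 → 2 → 3 → 5 → 9
It first returns after 4 out-shuffles.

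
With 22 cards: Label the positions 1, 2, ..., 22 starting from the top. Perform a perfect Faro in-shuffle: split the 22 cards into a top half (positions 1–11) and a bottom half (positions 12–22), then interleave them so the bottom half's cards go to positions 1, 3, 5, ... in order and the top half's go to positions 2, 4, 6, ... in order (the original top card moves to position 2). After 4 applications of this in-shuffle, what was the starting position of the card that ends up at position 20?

Work backwards from position 20, undoing one in-shuffle at a time:
20 ← 10 ← 5 ← 14 ← 7
So the card now at position 20 started at position 7.

7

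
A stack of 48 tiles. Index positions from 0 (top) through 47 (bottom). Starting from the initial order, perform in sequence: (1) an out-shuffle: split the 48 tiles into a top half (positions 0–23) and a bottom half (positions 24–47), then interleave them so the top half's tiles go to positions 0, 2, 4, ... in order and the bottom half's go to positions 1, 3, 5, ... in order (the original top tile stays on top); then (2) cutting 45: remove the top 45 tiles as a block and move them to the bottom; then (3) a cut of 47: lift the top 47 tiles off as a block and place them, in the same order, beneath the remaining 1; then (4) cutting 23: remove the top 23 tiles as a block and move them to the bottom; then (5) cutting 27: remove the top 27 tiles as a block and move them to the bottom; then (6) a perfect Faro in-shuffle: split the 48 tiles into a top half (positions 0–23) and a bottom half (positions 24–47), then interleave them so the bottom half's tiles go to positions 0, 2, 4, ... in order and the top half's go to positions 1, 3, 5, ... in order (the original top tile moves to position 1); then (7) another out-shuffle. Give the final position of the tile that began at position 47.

6

Track the tile from position 47 forward through each operation:
  after op 1 (out-shuffle): 47 → 47
  after op 2 (cut 45): 47 → 2
  after op 3 (cut 47): 2 → 3
  after op 4 (cut 23): 3 → 28
  after op 5 (cut 27): 28 → 1
  after op 6 (in-shuffle): 1 → 3
  after op 7 (out-shuffle): 3 → 6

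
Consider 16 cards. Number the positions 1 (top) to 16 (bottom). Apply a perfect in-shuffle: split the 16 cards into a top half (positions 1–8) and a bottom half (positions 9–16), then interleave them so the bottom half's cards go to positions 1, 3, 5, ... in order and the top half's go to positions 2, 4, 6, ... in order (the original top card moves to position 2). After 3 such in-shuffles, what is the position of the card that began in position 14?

Track the card's position through each in-shuffle:
14 → 11 → 5 → 10

10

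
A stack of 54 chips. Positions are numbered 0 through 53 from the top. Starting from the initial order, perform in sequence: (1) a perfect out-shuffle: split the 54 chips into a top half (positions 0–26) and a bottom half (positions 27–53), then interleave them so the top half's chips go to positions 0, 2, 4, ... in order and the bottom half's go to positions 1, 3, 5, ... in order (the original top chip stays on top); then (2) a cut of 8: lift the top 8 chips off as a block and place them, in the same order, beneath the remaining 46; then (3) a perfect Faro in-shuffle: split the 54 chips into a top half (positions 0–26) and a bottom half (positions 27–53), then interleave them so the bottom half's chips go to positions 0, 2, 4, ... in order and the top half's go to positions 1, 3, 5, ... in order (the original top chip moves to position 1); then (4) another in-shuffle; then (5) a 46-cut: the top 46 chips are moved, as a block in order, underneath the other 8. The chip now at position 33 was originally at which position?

Undo the operations in reverse order, starting from position 33:
  undo op 5 (cut 46): 33 ← 25
  undo op 4 (in-shuffle, from top half): 25 ← 12
  undo op 3 (in-shuffle, from bottom half): 12 ← 33
  undo op 2 (cut 8): 33 ← 41
  undo op 1 (out-shuffle, from bottom half): 41 ← 47
So the chip at position 33 came from original position 47.

47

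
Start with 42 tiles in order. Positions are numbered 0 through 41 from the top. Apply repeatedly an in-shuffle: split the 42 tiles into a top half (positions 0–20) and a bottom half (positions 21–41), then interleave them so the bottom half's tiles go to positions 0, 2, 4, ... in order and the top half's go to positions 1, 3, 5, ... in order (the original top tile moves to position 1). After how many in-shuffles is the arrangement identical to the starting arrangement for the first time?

14

The in-shuffle permutes the 42 positions with cycle lengths [14, 14, 14].
Every tile is home exactly when every cycle has completed a whole number of laps, i.e. after lcm(14) = 14 in-shuffles.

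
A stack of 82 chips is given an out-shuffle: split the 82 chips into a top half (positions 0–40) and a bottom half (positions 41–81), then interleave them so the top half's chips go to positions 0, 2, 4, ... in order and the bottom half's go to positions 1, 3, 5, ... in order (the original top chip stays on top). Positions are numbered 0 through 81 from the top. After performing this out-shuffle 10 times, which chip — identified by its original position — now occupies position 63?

Work backwards from position 63, undoing one out-shuffle at a time:
63 ← 72 ← 36 ← 18 ← 9 ← 45 ← 63 ← 72 ← 36 ← 18 ← 9
So the chip now at position 63 started at position 9.

9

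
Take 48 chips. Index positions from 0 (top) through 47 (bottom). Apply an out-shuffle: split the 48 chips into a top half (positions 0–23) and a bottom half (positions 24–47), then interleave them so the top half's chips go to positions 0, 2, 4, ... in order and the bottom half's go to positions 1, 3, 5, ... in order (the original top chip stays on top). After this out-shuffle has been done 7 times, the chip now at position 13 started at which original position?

46

Work backwards from position 13, undoing one out-shuffle at a time:
13 ← 30 ← 15 ← 31 ← 39 ← 43 ← 45 ← 46
So the chip now at position 13 started at position 46.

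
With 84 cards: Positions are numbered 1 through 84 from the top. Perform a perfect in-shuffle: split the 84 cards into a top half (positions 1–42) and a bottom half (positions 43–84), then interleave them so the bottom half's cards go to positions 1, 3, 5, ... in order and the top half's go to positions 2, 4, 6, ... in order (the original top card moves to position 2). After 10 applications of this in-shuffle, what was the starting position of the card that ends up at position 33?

Work backwards from position 33, undoing one in-shuffle at a time:
33 ← 59 ← 72 ← 36 ← 18 ← 9 ← 47 ← 66 ← 33 ← 59 ← 72
So the card now at position 33 started at position 72.

72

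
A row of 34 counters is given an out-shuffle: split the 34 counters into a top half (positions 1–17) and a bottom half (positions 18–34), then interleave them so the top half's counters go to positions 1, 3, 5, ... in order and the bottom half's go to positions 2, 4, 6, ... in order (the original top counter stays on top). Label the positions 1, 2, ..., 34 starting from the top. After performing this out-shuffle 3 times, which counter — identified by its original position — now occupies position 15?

11

Work backwards from position 15, undoing one out-shuffle at a time:
15 ← 8 ← 21 ← 11
So the counter now at position 15 started at position 11.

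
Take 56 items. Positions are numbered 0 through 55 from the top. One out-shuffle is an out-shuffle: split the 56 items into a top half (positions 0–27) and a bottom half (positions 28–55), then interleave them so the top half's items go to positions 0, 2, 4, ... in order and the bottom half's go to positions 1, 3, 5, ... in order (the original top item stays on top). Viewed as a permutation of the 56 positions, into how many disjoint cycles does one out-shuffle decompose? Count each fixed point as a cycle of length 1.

6

Trace each unvisited position around until it returns:
(0) (1 2 4 8 16 32 ... len 20) (3 6 12 24 48 41 ... len 20) (5 10 20 40 25 50 45 35 15 30) (11 22 44 33) (55)
6 cycles in total.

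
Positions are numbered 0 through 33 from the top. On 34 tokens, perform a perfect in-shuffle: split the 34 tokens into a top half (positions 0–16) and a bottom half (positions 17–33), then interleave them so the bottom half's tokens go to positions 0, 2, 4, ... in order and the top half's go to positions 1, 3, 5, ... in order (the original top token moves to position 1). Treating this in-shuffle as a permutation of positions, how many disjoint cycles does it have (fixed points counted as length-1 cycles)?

Trace each unvisited position around until it returns:
(0 1 3 7 15 31 ... len 12) (2 5 11 23 12 25 ... len 12) (4 9 19) (6 13 27 20) (14 29 24)
5 cycles in total.

5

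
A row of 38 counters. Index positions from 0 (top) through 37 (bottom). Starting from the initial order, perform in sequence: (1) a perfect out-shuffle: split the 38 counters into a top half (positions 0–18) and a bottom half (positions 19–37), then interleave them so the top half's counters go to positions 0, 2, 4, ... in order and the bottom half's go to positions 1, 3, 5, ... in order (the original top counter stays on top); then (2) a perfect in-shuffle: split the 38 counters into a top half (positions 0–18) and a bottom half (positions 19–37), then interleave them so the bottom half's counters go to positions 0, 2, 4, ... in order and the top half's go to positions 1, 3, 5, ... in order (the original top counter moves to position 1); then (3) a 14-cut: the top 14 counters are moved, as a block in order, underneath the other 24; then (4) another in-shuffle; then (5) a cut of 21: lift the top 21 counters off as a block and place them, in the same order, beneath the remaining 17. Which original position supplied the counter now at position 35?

Undo the operations in reverse order, starting from position 35:
  undo op 5 (cut 21): 35 ← 18
  undo op 4 (in-shuffle, from bottom half): 18 ← 28
  undo op 3 (cut 14): 28 ← 4
  undo op 2 (in-shuffle, from bottom half): 4 ← 21
  undo op 1 (out-shuffle, from bottom half): 21 ← 29
So the counter at position 35 came from original position 29.

29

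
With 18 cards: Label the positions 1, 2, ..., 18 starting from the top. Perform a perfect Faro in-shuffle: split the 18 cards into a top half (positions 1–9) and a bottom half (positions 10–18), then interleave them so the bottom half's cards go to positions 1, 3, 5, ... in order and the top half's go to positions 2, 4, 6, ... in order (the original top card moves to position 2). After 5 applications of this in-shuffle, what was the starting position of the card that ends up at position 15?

Work backwards from position 15, undoing one in-shuffle at a time:
15 ← 17 ← 18 ← 9 ← 14 ← 7
So the card now at position 15 started at position 7.

7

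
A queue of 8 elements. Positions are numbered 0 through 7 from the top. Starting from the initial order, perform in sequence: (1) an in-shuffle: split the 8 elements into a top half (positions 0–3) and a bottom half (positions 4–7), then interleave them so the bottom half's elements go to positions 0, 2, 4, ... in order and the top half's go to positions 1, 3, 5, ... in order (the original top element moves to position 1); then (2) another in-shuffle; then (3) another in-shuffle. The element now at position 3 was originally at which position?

4

Undo the operations in reverse order, starting from position 3:
  undo op 3 (in-shuffle, from top half): 3 ← 1
  undo op 2 (in-shuffle, from top half): 1 ← 0
  undo op 1 (in-shuffle, from bottom half): 0 ← 4
So the element at position 3 came from original position 4.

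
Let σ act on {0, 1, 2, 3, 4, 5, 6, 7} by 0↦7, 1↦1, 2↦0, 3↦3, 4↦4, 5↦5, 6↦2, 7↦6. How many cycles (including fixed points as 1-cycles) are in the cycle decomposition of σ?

Cycle decomposition: (0 7 6 2) (1) (3) (4) (5).
5 cycles.

5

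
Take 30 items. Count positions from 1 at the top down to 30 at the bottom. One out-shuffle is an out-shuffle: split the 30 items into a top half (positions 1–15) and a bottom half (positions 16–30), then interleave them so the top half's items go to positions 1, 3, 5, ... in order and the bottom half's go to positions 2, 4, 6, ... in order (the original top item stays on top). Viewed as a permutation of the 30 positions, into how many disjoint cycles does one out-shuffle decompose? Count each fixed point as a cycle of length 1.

Trace each unvisited position around until it returns:
(1) (2 3 5 9 17 4 ... len 28) (30)
3 cycles in total.

3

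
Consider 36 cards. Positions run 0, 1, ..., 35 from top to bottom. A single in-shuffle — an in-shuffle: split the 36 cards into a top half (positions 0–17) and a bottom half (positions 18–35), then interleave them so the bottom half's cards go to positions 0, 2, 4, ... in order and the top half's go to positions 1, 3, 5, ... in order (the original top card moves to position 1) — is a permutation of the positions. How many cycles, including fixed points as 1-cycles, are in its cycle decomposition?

1

Trace each unvisited position around until it returns:
(0 1 3 7 15 31 ... len 36)
1 cycle in total.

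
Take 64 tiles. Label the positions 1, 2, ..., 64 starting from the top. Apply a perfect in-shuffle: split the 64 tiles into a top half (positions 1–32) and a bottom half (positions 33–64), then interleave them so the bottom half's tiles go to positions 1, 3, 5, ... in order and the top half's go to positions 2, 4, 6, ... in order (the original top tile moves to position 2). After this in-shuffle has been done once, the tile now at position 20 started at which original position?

10

Work backwards from position 20, undoing one in-shuffle at a time:
20 ← 10
So the tile now at position 20 started at position 10.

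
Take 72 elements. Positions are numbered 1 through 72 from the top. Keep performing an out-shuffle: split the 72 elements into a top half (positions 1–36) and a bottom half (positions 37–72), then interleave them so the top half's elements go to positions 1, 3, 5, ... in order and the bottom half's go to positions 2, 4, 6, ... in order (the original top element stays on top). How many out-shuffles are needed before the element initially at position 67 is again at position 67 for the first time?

35

Follow position 67 under repeated out-shuffles:
67 → 62 → 52 → 32 → 63 → 54 → 36 → 71 → ... → 67 (length 35)
It first returns after 35 out-shuffles.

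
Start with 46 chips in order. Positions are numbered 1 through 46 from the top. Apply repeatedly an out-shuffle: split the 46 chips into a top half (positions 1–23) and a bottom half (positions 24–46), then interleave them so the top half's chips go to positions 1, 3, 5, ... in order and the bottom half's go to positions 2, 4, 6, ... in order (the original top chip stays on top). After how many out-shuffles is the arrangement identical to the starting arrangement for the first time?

The out-shuffle permutes the 46 positions with cycle lengths [1, 1, 2, 4, 4, 4, 6, 12, 12].
Every chip is home exactly when every cycle has completed a whole number of laps, i.e. after lcm(1, 2, 4, 6, 12) = 12 out-shuffles.

12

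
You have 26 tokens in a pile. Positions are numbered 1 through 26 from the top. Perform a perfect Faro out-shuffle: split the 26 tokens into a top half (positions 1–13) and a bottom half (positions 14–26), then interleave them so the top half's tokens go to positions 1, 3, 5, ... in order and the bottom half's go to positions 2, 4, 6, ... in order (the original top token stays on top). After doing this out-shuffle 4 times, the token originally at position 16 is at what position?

16

Track the token's position through each out-shuffle:
16 → 6 → 11 → 21 → 16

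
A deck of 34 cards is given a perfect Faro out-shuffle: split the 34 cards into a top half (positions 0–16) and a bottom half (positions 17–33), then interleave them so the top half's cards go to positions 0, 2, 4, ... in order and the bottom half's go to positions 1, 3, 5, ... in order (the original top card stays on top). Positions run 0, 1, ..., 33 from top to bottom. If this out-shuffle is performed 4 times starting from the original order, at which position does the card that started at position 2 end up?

32

Track the card's position through each out-shuffle:
2 → 4 → 8 → 16 → 32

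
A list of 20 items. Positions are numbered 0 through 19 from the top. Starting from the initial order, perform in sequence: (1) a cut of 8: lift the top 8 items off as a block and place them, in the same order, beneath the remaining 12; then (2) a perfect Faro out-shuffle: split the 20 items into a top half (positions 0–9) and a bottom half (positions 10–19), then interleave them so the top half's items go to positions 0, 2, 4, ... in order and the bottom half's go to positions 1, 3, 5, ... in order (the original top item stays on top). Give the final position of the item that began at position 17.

18

Track the item from position 17 forward through each operation:
  after op 1 (cut 8): 17 → 9
  after op 2 (out-shuffle): 9 → 18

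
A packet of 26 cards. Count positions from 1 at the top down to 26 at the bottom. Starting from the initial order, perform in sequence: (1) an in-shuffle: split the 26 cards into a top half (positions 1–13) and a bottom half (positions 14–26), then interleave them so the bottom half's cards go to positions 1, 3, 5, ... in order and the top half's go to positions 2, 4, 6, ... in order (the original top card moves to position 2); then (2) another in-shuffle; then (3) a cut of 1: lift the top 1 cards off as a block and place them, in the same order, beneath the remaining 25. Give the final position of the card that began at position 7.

26

Track the card from position 7 forward through each operation:
  after op 1 (in-shuffle): 7 → 14
  after op 2 (in-shuffle): 14 → 1
  after op 3 (cut 1): 1 → 26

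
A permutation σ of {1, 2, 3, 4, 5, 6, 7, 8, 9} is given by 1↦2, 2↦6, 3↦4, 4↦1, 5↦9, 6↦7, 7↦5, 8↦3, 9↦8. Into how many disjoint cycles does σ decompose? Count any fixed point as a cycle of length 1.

Cycle decomposition: (1 2 6 7 5 9 8 3 4).
1 cycle.

1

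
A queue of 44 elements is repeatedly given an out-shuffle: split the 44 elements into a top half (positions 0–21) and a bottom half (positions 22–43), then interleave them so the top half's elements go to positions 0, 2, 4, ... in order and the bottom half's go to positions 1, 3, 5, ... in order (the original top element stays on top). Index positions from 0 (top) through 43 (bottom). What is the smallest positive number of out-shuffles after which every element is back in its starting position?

The out-shuffle permutes the 44 positions with cycle lengths [1, 1, 14, 14, 14].
Every element is home exactly when every cycle has completed a whole number of laps, i.e. after lcm(1, 14) = 14 out-shuffles.

14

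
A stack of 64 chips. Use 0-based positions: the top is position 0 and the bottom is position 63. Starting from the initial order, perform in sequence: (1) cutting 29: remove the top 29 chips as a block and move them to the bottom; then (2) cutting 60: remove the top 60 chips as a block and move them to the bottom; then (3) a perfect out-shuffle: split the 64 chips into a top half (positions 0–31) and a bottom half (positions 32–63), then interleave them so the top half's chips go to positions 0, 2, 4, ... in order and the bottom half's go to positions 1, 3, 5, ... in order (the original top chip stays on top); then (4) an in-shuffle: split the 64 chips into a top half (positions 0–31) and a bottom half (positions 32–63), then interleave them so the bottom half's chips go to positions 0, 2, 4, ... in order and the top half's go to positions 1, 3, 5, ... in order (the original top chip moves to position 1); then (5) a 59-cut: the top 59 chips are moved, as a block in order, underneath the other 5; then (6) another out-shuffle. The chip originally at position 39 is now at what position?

Track the chip from position 39 forward through each operation:
  after op 1 (cut 29): 39 → 10
  after op 2 (cut 60): 10 → 14
  after op 3 (out-shuffle): 14 → 28
  after op 4 (in-shuffle): 28 → 57
  after op 5 (cut 59): 57 → 62
  after op 6 (out-shuffle): 62 → 61

61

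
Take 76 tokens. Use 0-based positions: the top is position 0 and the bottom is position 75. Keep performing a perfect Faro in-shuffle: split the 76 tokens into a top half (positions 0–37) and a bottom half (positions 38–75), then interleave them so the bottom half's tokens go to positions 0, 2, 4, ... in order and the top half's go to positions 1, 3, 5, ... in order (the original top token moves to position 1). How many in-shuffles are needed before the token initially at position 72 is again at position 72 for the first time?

Follow position 72 under repeated in-shuffles:
72 → 68 → 60 → 44 → 12 → 25 → 51 → 26 → ... → 72 (length 30)
It first returns after 30 in-shuffles.

30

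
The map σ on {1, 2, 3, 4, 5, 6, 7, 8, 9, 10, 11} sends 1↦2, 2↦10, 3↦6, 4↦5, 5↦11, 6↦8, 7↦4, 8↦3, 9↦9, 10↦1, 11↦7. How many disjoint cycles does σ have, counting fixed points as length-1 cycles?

4

Cycle decomposition: (1 2 10) (3 6 8) (4 5 11 7) (9).
4 cycles.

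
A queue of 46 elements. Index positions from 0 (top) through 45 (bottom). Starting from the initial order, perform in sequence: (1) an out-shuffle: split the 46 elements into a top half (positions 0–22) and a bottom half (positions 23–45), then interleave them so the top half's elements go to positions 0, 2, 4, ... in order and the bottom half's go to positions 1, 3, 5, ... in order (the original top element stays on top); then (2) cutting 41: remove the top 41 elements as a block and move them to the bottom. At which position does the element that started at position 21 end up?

Track the element from position 21 forward through each operation:
  after op 1 (out-shuffle): 21 → 42
  after op 2 (cut 41): 42 → 1

1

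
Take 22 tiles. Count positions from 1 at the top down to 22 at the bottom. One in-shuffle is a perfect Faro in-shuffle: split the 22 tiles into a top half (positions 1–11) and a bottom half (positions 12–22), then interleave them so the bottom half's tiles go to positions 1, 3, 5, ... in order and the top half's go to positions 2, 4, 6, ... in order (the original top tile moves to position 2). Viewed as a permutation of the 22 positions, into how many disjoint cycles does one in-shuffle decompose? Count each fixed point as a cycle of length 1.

2

Trace each unvisited position around until it returns:
(1 2 4 8 16 9 ... len 11) (5 10 20 17 11 22 ... len 11)
2 cycles in total.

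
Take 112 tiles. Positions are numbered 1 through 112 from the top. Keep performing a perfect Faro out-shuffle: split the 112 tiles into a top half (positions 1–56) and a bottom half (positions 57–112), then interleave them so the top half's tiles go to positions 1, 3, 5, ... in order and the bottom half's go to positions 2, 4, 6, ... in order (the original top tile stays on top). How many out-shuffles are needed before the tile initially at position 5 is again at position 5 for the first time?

36

Follow position 5 under repeated out-shuffles:
5 → 9 → 17 → 33 → 65 → 18 → 35 → 69 → ... → 5 (length 36)
It first returns after 36 out-shuffles.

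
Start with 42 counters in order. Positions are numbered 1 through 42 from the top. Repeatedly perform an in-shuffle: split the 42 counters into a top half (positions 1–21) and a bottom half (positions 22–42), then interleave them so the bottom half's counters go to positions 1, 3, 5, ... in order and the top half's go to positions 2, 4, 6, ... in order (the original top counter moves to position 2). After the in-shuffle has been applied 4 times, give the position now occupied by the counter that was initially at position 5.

Track the counter's position through each in-shuffle:
5 → 10 → 20 → 40 → 37

37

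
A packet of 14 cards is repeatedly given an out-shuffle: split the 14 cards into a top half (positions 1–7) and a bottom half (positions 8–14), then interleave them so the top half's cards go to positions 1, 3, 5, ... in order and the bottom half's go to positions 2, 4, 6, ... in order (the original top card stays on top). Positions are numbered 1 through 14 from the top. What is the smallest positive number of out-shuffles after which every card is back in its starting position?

12

The out-shuffle permutes the 14 positions with cycle lengths [1, 1, 12].
Every card is home exactly when every cycle has completed a whole number of laps, i.e. after lcm(1, 12) = 12 out-shuffles.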